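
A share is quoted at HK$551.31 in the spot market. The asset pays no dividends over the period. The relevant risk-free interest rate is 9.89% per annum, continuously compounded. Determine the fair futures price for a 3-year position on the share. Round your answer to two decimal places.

HK$741.74

F = S·e^(rT) = 551.31 · e^(0.0989 × 3)
= 551.31 · e^0.296700 = 551.31 × 1.345412
F = HK$741.74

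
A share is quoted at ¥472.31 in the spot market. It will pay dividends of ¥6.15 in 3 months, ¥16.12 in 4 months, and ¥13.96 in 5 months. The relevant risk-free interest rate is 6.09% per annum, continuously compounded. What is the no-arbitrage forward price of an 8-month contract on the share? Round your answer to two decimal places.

¥454.95

PV(dividends) I = 6.15·e^(−0.0609·3/12) + 16.12·e^(−0.0609·4/12) + 13.96·e^(−0.0609·5/12)
I = 6.0571 + 15.7961 + 13.6102 = 35.4634
F = (S − I)·e^(rT) = (472.31 − 35.4634) · e^(0.0609·8/12)
= 436.8466 · e^0.040600 = 436.8466 × 1.041435 = ¥454.95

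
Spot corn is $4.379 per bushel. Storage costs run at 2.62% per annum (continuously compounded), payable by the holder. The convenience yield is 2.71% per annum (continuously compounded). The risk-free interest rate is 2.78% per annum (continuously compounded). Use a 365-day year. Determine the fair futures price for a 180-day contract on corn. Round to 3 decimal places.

$4.437 per bushel

Net carry = r + u − y = 0.0278 + 0.0262 − 0.0271 = 0.0269
F = S·e^((r+u−y)T) = 4.379 · e^(0.0269 × 180/365) = 4.379 · e^0.013266
= 4.379 × 1.013354 = $4.437 per bushel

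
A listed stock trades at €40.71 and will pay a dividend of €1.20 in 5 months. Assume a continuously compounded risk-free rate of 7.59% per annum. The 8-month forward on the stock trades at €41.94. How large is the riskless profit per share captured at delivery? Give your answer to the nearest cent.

€0.34 per share

PV(dividends) I = 1.20·e^(−0.0759·5/12) = 1.1626
Fair forward F* = (S − I)·e^(rT) = (40.71 − 1.1626)·e^0.050600 = 39.5474 × 1.051902 = 41.6000
Market €41.94 > fair 41.6000: forward overpriced → cash-and-carry (borrow at r, buy the stock and collect the dividends, short the forward).
Profit at T = |F_mkt − F*| = |41.94 − 41.6000| = €0.34 per share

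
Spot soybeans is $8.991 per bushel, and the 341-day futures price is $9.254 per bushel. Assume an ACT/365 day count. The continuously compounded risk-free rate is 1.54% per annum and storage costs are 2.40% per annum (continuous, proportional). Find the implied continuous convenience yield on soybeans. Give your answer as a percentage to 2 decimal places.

0.85%

F = S·e^((r+u−y)T) ⇒ (r+u−y) = ln(F/S)/T
ln(9.254/8.991) = 0.028832; /T ⇒ 0.030861
y = r + u − ln(F/S)/T = 0.0154 + 0.0240 − 0.030861 = 0.008539
y = 0.85%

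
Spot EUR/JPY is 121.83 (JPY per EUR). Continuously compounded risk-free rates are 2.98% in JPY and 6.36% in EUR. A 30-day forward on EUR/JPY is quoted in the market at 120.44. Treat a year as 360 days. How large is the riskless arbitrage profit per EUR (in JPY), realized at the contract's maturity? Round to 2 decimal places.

Fair forward: F* = S·e^(carry·T), with carry = (r_JPY − r_EUR) = 0.0298 − 0.0636 = -0.0338
F* = 121.83 · e^(-0.0338 × 30/360) = 121.83 · e^-0.002817 = 121.83 × 0.997187 = 121.4873
Market 120.44 < fair 121.4873: forward underpriced → reverse cash-and-carry (short spot, go long the forward).
At maturity, profit = |F_mkt − F*| = |120.44 − 121.4873| = 1.05 per EUR (in JPY)

1.05 per EUR (in JPY)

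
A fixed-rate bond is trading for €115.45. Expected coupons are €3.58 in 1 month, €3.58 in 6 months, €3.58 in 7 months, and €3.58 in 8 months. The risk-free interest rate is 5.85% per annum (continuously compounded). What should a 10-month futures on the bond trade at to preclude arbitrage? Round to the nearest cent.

€106.58

PV(coupons) I = 3.58·e^(−0.0585·1/12) + 3.58·e^(−0.0585·6/12) + 3.58·e^(−0.0585·7/12) + 3.58·e^(−0.0585·8/12)
I = 3.5626 + 3.4768 + 3.4599 + 3.4431 = 13.9424
F = (S − I)·e^(rT) = (115.45 − 13.9424) · e^(0.0585·10/12)
= 101.5076 · e^0.048750 = 101.5076 × 1.049958 = €106.58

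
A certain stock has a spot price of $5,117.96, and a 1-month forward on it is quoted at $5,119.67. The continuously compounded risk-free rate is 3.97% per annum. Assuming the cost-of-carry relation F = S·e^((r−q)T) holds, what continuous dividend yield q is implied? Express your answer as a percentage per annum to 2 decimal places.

3.57%

From F = S·e^((r−q)T): (r − q) = ln(F/S)/T
ln(5119.67/5117.96) = ln(1.000334) = 0.000334
(r − q) = 0.000334 / (1/12) = 0.004008
q = r − ln(F/S)/T = 0.0397 − 0.004008 = 0.035692
q = 3.57%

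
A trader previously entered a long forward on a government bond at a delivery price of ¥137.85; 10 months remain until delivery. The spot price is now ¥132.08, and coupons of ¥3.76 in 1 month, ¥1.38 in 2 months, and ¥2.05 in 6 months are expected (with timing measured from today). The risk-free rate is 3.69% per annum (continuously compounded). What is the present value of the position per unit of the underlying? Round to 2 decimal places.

PV(remaining coupons) I = 3.76·e^(−0.0369·1/12) + 1.38·e^(−0.0369·2/12) + 2.05·e^(−0.0369·6/12) = 7.1325
Current forward F = (S − I)·e^(rT) = (132.08 − 7.1325)·e^(0.0369·10/12) = 124.9475 × 1.031228 = 128.8494
Value (long) = (F − K)·e^(−rT) = (128.8494 − 137.85) × 0.969718 = -8.7280
Value = -¥8.73

-¥8.73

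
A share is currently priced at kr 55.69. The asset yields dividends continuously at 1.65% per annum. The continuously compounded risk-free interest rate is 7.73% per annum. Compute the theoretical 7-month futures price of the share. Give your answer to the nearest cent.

F = S·e^((r − q)T) = 55.69 · e^((0.0773 − 0.0165) × 7/12)
= 55.69 · e^0.035467 = 55.69 × 1.036103
F = kr 57.70

kr 57.70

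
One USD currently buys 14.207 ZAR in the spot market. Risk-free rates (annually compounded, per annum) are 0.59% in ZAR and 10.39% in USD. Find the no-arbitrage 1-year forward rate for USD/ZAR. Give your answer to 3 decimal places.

12.946

By covered interest parity, F = S · (1+r_ZAR)^T / (1+r_USD)^T
= 14.207 × 1.005900 / 1.103900 = 14.207 × 0.911224
F = 12.946 ZAR per USD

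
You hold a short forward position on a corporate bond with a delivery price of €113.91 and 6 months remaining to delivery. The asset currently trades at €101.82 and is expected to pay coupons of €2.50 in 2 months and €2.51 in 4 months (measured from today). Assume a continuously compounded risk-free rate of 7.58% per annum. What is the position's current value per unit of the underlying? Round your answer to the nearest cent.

PV(remaining coupons) I = 2.50·e^(−0.0758·2/12) + 2.51·e^(−0.0758·4/12) = 4.9160
Current forward F = (S − I)·e^(rT) = (101.82 − 4.9160)·e^(0.0758·6/12) = 96.9040 × 1.038627 = 100.6471
Value (long) = (F − K)·e^(−rT) = (100.6471 − 113.91) × 0.962809 = -12.7696
Short position value = −(long value) = €12.77

€12.77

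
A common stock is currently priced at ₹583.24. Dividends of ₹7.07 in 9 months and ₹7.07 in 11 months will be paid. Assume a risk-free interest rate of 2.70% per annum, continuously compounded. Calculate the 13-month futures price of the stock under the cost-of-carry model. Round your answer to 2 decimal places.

PV(dividends) I = 7.07·e^(−0.0270·9/12) + 7.07·e^(−0.0270·11/12)
I = 6.9283 + 6.8972 = 13.8255
F = (S − I)·e^(rT) = (583.24 − 13.8255) · e^(0.0270·13/12)
= 569.4145 · e^0.029250 = 569.4145 × 1.029682 = ₹586.32

₹586.32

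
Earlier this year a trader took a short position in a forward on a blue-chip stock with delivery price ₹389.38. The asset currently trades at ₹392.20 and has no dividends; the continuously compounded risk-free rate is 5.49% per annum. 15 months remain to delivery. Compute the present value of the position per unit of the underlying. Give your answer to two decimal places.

-₹28.64

Current fair forward for the remaining 15 months: F = S·e^(r·T), r = 0.0549
F = 392.20 · e^(0.0549 × 15/12) = 392.20 × 1.071034 = 420.0595
Value of long forward = (F − K)·e^(−rT) = (420.0595 − 389.38) · e^(−0.0549·15/12)
= 30.6795 × 0.933677 = 28.64
Short position value = −(long value) = -₹28.64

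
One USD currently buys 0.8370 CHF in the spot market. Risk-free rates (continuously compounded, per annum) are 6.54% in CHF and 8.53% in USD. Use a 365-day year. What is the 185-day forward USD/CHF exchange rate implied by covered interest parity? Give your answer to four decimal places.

F = S·e^((r_CHF − r_USD)T) = 0.8370 · e^((0.0654 − 0.0853) × 185/365)
= 0.8370 · e^-0.010086 = 0.8370 × 0.989965
F = 0.8286 CHF per USD

0.8286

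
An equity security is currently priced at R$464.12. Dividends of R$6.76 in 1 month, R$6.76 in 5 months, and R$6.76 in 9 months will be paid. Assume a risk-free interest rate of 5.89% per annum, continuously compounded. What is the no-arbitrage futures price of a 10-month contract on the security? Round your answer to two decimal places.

R$466.68

PV(dividends) I = 6.76·e^(−0.0589·1/12) + 6.76·e^(−0.0589·5/12) + 6.76·e^(−0.0589·9/12)
I = 6.7269 + 6.5961 + 6.4679 = 19.7909
F = (S − I)·e^(rT) = (464.12 − 19.7909) · e^(0.0589·10/12)
= 444.3291 · e^0.049083 = 444.3291 × 1.050308 = R$466.68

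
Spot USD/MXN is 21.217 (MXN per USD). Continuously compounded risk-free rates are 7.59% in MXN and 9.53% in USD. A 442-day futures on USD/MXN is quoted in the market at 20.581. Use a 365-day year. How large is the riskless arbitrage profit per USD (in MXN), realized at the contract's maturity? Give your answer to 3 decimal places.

0.143 per USD (in MXN)

Fair futures: F* = S·e^(carry·T), with carry = (r_MXN − r_USD) = 0.0759 − 0.0953 = -0.0194
F* = 21.217 · e^(-0.0194 × 442/365) = 21.217 · e^-0.023493 = 21.217 × 0.976781 = 20.7244
Market 20.581 < fair 20.7244: forward underpriced → reverse cash-and-carry (short spot, go long the forward).
At maturity, profit = |F_mkt − F*| = |20.581 − 20.7244| = 0.143 per USD (in MXN)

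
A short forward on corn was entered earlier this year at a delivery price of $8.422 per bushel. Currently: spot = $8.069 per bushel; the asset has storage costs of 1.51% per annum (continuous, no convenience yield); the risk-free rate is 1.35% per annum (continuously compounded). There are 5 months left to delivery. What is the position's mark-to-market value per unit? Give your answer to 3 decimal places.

$0.255 per bushel

Current fair forward for the remaining 5 months: F = S·e^((r + u)·T), (r + u) = 0.0135 + 0.0151 = 0.0286
F = 8.069 · e^(0.0286 × 5/12) = 8.069 × 1.011988 = 8.1657
Value of long forward = (F − K)·e^(−rT) = (8.1657 − 8.422) · e^(−0.0135·5/12)
= -0.2563 × 0.994391 = -0.255
Short position value = −(long value) = $0.255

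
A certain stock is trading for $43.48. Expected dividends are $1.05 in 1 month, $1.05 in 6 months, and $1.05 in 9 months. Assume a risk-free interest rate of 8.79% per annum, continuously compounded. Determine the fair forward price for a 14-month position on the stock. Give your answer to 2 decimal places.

PV(dividends) I = 1.05·e^(−0.0879·1/12) + 1.05·e^(−0.0879·6/12) + 1.05·e^(−0.0879·9/12)
I = 1.0423 + 1.0049 + 0.9830 = 3.0302
F = (S − I)·e^(rT) = (43.48 − 3.0302) · e^(0.0879·14/12)
= 40.4498 · e^0.102550 = 40.4498 × 1.107993 = $44.82

$44.82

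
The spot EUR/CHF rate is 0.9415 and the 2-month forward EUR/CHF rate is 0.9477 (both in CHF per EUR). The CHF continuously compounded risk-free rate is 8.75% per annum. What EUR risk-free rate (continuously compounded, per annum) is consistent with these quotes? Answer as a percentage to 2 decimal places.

F = S·e^((r_CHF − r_EUR)T) ⇒ r_EUR = r_CHF − ln(F/S)/T
ln(0.9477/0.9415) = 0.006564; /(2/12) = 0.039384
r_EUR = 0.0875 − 0.039384 = 0.048116
r_EUR = 4.81%

4.81%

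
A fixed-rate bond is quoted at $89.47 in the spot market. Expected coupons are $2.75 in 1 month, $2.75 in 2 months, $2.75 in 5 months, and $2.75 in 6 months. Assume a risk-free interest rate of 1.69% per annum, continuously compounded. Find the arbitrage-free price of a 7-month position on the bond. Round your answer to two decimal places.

PV(coupons) I = 2.75·e^(−0.0169·1/12) + 2.75·e^(−0.0169·2/12) + 2.75·e^(−0.0169·5/12) + 2.75·e^(−0.0169·6/12)
I = 2.7461 + 2.7423 + 2.7307 + 2.7269 = 10.9460
F = (S − I)·e^(rT) = (89.47 − 10.9460) · e^(0.0169·7/12)
= 78.5240 · e^0.009858 = 78.5240 × 1.009907 = $79.30

$79.30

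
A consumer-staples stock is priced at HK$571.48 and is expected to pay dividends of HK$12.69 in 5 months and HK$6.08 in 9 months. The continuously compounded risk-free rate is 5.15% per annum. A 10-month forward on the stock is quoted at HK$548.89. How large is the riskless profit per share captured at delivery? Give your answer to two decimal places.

HK$28.58 per share

PV(dividends) I = 12.69·e^(−0.0515·5/12) + 6.08·e^(−0.0515·9/12) = 18.2702
Fair forward F* = (S − I)·e^(rT) = (571.48 − 18.2702)·e^0.042917 = 553.2098 × 1.043851 = 577.4686
Market HK$548.89 < fair 577.4686: forward underpriced → reverse cash-and-carry (short the stock, invest proceeds at r, pay the dividends, go long the forward).
Profit at T = |F_mkt − F*| = |548.89 − 577.4686| = HK$28.58 per share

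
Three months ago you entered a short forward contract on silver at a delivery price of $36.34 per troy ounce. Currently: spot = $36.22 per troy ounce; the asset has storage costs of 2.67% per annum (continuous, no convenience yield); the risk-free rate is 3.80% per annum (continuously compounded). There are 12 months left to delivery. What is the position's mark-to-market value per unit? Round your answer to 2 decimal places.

-$2.22 per troy ounce

Current fair forward for the remaining 12 months: F = S·e^((r + u)·T), (r + u) = 0.0380 + 0.0267 = 0.0647
F = 36.22 · e^(0.0647 × 12/12) = 36.22 × 1.066839 = 38.6409
Value of long forward = (F − K)·e^(−rT) = (38.6409 − 36.34) · e^(−0.0380·12/12)
= 2.3009 × 0.962713 = 2.22
Short position value = −(long value) = -$2.22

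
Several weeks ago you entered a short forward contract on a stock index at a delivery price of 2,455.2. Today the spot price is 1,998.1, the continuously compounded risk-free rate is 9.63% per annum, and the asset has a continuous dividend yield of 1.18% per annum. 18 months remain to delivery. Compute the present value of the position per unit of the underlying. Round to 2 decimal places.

161.93

Current fair forward for the remaining 18 months: F = S·e^((r − q)·T), (r − q) = 0.0963 − 0.0118 = 0.0845
F = 1998.1 · e^(0.0845 × 18/12) = 1998.1 × 1.13513320 = 2268.1096
Value of long forward = (F − K)·e^(−rT) = (2268.1096 − 2455.2) · e^(−0.0963·18/12)
= -187.0904 × 0.86549819 = -161.93
Short position value = −(long value) = 161.93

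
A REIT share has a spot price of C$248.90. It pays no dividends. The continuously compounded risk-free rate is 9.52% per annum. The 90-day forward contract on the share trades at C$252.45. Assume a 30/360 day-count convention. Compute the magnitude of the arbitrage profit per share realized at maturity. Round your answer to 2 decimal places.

C$2.44 per share

Fair forward: F* = S·e^(carry·T), with carry = r = 0.0952
F* = 248.90 · e^(0.0952 × 90/360) = 248.90 · e^0.023800 = 248.90 × 1.024085 = C$254.8948
Market C$252.45 < fair C$254.8948: forward underpriced → reverse cash-and-carry (short spot, go long the forward).
At maturity, profit = |F_mkt − F*| = |252.45 − 254.8948| = C$2.44 per share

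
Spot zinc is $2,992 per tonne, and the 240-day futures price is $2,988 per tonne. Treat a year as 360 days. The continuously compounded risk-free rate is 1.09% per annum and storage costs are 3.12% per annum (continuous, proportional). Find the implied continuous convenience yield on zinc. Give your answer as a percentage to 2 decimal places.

F = S·e^((r+u−y)T) ⇒ (r+u−y) = ln(F/S)/T
ln(2988/2992) = -0.001338; /T ⇒ -0.002007
y = r + u − ln(F/S)/T = 0.0109 + 0.0312 + 0.002007 = 0.044107
y = 4.41%

4.41%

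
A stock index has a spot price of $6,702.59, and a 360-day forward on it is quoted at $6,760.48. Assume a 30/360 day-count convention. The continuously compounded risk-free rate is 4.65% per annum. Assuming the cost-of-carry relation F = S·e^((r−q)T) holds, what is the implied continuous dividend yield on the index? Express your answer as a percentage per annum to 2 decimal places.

3.79%

From F = S·e^((r−q)T): (r − q) = ln(F/S)/T
ln(6760.48/6702.59) = ln(1.008637) = 0.008600
(r − q) = 0.008600 / (360/360) = 0.008600
q = r − ln(F/S)/T = 0.0465 − 0.008600 = 0.037900
q = 3.79%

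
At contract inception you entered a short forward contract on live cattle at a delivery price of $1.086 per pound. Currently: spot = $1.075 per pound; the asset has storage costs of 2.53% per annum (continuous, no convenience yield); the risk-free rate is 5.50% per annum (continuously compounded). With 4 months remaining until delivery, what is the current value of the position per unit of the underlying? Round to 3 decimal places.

-$0.018 per pound

Current fair forward for the remaining 4 months: F = S·e^((r + u)·T), (r + u) = 0.0550 + 0.0253 = 0.0803
F = 1.075 · e^(0.0803 × 4/12) = 1.075 × 1.027128 = 1.1042
Value of long forward = (F − K)·e^(−rT) = (1.1042 − 1.086) · e^(−0.0550·4/12)
= 0.0182 × 0.981834 = 0.018
Short position value = −(long value) = -$0.018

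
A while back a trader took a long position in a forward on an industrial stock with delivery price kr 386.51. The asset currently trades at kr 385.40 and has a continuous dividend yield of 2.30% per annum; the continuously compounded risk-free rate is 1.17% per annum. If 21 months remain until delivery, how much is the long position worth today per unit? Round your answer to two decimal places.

-kr 8.48

Current fair forward for the remaining 21 months: F = S·e^((r − q)·T), (r − q) = 0.0117 − 0.0230 = -0.0113
F = 385.40 · e^(-0.0113 × 21/12) = 385.40 × 0.980419 = 377.8535
Value of long forward = (F − K)·e^(−rT) = (377.8535 − 386.51) · e^(−0.0117·21/12)
= -8.6565 × 0.979733 = -8.48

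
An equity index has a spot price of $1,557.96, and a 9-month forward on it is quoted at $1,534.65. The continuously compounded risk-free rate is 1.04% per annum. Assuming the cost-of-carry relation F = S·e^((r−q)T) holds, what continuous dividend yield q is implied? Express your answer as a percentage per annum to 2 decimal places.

3.05%

From F = S·e^((r−q)T): (r − q) = ln(F/S)/T
ln(1534.65/1557.96) = ln(0.985038) = -0.015075
(r − q) = -0.015075 / (9/12) = -0.020100
q = r − ln(F/S)/T = 0.0104 + 0.020100 = 0.030500
q = 3.05%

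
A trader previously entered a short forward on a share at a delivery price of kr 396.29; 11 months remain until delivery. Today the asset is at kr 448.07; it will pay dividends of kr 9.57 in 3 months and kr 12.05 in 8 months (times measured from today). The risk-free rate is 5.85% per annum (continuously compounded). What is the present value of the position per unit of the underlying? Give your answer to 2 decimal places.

PV(remaining dividends) I = 9.57·e^(−0.0585·3/12) + 12.05·e^(−0.0585·8/12) = 21.0202
Current forward F = (S − I)·e^(rT) = (448.07 − 21.0202)·e^(0.0585·11/12) = 427.0498 × 1.055089 = 450.5755
Value (long) = (F − K)·e^(−rT) = (450.5755 − 396.29) × 0.947787 = 51.4511
Short position value = −(long value) = -kr 51.45

-kr 51.45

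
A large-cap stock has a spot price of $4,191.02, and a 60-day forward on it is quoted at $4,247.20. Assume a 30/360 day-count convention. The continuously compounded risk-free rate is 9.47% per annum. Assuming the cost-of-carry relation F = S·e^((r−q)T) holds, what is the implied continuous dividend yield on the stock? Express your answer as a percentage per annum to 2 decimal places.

1.48%

From F = S·e^((r−q)T): (r − q) = ln(F/S)/T
ln(4247.20/4191.02) = ln(1.013405) = 0.013316
(r − q) = 0.013316 / (60/360) = 0.079896
q = r − ln(F/S)/T = 0.0947 − 0.079896 = 0.014804
q = 1.48%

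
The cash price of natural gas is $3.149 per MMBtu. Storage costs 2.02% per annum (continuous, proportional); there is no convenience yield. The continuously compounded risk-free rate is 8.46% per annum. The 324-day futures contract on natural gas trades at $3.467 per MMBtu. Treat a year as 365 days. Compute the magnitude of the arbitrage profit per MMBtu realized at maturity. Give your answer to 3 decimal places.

Fair futures: F* = S·e^(carry·T), with carry = (r + u) = 0.0846 + 0.0202 = 0.1048
F* = 3.149 · e^(0.1048 × 324/365) = 3.149 · e^0.093028 = 3.149 × 1.097492 = $3.4560
Market $3.467 > fair $3.4560: forward overpriced → cash-and-carry (buy spot, short the forward).
At maturity, profit = |F_mkt − F*| = |3.467 − 3.4560| = $0.011 per MMBtu

$0.011 per MMBtu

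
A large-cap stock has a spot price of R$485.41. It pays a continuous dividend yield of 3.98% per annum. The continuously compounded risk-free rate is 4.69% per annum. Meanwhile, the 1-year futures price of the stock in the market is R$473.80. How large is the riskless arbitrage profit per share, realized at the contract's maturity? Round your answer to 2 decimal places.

Fair futures: F* = S·e^(carry·T), with carry = (r − q) = 0.0469 − 0.0398 = 0.0071
F* = 485.41 · e^(0.0071 × 1) = 485.41 · e^0.007100 = 485.41 × 1.007125 = R$488.8685
Market R$473.80 < fair R$488.8685: forward underpriced → reverse cash-and-carry (short spot, go long the forward).
At maturity, profit = |F_mkt − F*| = |473.80 − 488.8685| = R$15.07 per share

R$15.07 per share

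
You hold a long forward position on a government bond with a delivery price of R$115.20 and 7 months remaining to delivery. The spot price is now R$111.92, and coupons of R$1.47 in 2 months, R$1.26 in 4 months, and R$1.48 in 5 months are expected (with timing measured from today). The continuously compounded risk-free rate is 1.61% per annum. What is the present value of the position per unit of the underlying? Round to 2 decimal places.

PV(remaining coupons) I = 1.47·e^(−0.0161·2/12) + 1.26·e^(−0.0161·4/12) + 1.48·e^(−0.0161·5/12) = 4.1894
Current forward F = (S − I)·e^(rT) = (111.92 − 4.1894)·e^(0.0161·7/12) = 107.7306 × 1.009436 = 108.7471
Value (long) = (F − K)·e^(−rT) = (108.7471 − 115.20) × 0.990652 = -6.3926
Value = -R$6.39

-R$6.39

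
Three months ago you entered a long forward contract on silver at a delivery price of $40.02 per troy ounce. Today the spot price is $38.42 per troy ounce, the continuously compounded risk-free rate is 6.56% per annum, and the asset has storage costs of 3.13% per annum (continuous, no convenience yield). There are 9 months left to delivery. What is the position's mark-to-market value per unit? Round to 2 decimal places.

Current fair forward for the remaining 9 months: F = S·e^((r + u)·T), (r + u) = 0.0656 + 0.0313 = 0.0969
F = 38.42 · e^(0.0969 × 9/12) = 38.42 × 1.075381 = 41.3161
Value of long forward = (F − K)·e^(−rT) = (41.3161 − 40.02) · e^(−0.0656·9/12)
= 1.2961 × 0.951991 = 1.23

$1.23 per troy ounce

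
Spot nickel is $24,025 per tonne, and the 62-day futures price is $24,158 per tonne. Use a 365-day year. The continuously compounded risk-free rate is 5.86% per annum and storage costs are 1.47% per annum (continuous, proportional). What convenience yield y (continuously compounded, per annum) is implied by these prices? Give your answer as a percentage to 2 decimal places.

F = S·e^((r+u−y)T) ⇒ (r+u−y) = ln(F/S)/T
ln(24158/24025) = 0.005521; /T ⇒ 0.032503
y = r + u − ln(F/S)/T = 0.0586 + 0.0147 − 0.032503 = 0.040797
y = 4.08%

4.08%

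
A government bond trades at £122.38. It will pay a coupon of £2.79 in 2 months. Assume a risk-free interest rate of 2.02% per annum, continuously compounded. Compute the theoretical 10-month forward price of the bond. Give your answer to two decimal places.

£121.63

PV(coupons) I = 2.79·e^(−0.0202·2/12)
I = 2.7806
F = (S − I)·e^(rT) = (122.38 − 2.7806) · e^(0.0202·10/12)
= 119.5994 · e^0.016833 = 119.5994 × 1.016975 = £121.63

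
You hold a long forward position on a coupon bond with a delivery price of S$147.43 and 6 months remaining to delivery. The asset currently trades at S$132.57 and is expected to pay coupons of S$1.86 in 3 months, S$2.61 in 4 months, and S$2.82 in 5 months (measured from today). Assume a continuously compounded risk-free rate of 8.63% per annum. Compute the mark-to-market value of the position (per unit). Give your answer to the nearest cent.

-S$15.71

PV(remaining coupons) I = 1.86·e^(−0.0863·3/12) + 2.61·e^(−0.0863·4/12) + 2.82·e^(−0.0863·5/12) = 7.0767
Current forward F = (S − I)·e^(rT) = (132.57 − 7.0767)·e^(0.0863·6/12) = 125.4933 × 1.044094 = 131.0268
Value (long) = (F − K)·e^(−rT) = (131.0268 − 147.43) × 0.957768 = -15.7105
Value = -S$15.71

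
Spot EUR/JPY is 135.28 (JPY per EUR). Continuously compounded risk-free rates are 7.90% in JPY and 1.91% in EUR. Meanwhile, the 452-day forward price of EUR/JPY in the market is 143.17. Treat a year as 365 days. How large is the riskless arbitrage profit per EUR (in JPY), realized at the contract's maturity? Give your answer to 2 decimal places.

Fair forward: F* = S·e^(carry·T), with carry = (r_JPY − r_EUR) = 0.0790 − 0.0191 = 0.0599
F* = 135.28 · e^(0.0599 × 452/365) = 135.28 · e^0.074178 = 135.28 × 1.076998 = 145.6963
Market 143.17 < fair 145.6963: forward underpriced → reverse cash-and-carry (short spot, go long the forward).
At maturity, profit = |F_mkt − F*| = |143.17 − 145.6963| = 2.53 per EUR (in JPY)

2.53 per EUR (in JPY)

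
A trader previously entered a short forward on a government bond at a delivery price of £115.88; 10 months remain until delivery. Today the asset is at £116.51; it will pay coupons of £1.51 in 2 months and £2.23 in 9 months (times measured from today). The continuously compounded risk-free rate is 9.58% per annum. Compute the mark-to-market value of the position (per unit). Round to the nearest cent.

PV(remaining coupons) I = 1.51·e^(−0.0958·2/12) + 2.23·e^(−0.0958·9/12) = 3.5615
Current forward F = (S − I)·e^(rT) = (116.51 − 3.5615)·e^(0.0958·10/12) = 112.9485 × 1.083107 = 122.3353
Value (long) = (F − K)·e^(−rT) = (122.3353 − 115.88) × 0.923270 = 5.9600
Short position value = −(long value) = -£5.96

-£5.96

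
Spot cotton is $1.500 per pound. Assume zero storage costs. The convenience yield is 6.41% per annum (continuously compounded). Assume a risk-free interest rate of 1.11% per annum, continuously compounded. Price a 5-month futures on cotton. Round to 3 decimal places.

$1.467 per pound

Net carry = r + u − y = 0.0111 + 0.0000 − 0.0641 = -0.0530
F = S·e^((r+u−y)T) = 1.500 · e^(-0.0530 × 5/12) = 1.500 · e^-0.022083
= 1.500 × 0.978159 = $1.467 per pound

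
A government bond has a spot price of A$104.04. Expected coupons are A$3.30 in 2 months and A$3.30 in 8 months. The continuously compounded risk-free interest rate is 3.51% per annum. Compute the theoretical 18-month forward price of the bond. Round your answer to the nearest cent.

A$102.81

PV(coupons) I = 3.30·e^(−0.0351·2/12) + 3.30·e^(−0.0351·8/12)
I = 3.2808 + 3.2237 = 6.5045
F = (S − I)·e^(rT) = (104.04 − 6.5045) · e^(0.0351·18/12)
= 97.5355 · e^0.052650 = 97.5355 × 1.054061 = A$102.81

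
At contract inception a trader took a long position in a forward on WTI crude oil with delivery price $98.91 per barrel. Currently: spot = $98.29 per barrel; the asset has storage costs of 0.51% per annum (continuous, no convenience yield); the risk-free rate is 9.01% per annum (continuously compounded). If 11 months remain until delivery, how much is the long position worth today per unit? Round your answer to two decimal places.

$7.68 per barrel

Current fair forward for the remaining 11 months: F = S·e^((r + u)·T), (r + u) = 0.0901 + 0.0051 = 0.0952
F = 98.29 · e^(0.0952 × 11/12) = 98.29 × 1.091188 = 107.2529
Value of long forward = (F − K)·e^(−rT) = (107.2529 − 98.91) · e^(−0.0901·11/12)
= 8.3429 × 0.920727 = 7.68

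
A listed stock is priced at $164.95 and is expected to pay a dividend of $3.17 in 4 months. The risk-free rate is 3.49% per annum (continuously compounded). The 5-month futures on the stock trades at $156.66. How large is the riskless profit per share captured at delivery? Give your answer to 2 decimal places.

$7.53 per share

PV(dividends) I = 3.17·e^(−0.0349·4/12) = 3.1333
Fair futures F* = (S − I)·e^(rT) = (164.95 − 3.1333)·e^0.014542 = 161.8167 × 1.014648 = 164.1870
Market $156.66 < fair 164.1870: forward underpriced → reverse cash-and-carry (short the stock, invest proceeds at r, pay the dividends, go long the forward).
Profit at T = |F_mkt − F*| = |156.66 − 164.1870| = $7.53 per share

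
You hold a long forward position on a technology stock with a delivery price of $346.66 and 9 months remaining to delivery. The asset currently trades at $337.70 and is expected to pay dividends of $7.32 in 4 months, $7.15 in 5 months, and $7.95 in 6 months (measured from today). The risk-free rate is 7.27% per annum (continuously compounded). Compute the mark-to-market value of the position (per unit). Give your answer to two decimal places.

-$12.31

PV(remaining dividends) I = 7.32·e^(−0.0727·4/12) + 7.15·e^(−0.0727·5/12) + 7.95·e^(−0.0727·6/12) = 21.7476
Current forward F = (S − I)·e^(rT) = (337.70 − 21.7476)·e^(0.0727·9/12) = 315.9524 × 1.056039 = 333.6581
Value (long) = (F − K)·e^(−rT) = (333.6581 − 346.66) × 0.946935 = -12.3120
Value = -$12.31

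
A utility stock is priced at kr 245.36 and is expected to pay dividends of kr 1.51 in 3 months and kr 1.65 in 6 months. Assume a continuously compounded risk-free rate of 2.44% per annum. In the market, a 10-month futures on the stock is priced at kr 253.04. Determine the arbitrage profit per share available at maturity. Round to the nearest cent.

PV(dividends) I = 1.51·e^(−0.0244·3/12) + 1.65·e^(−0.0244·6/12) = 3.1308
Fair futures F* = (S − I)·e^(rT) = (245.36 − 3.1308)·e^0.020333 = 242.2292 × 1.020541 = 247.2048
Market kr 253.04 > fair 247.2048: forward overpriced → cash-and-carry (borrow at r, buy the stock and collect the dividends, short the forward).
Profit at T = |F_mkt − F*| = |253.04 − 247.2048| = kr 5.84 per share

kr 5.84 per share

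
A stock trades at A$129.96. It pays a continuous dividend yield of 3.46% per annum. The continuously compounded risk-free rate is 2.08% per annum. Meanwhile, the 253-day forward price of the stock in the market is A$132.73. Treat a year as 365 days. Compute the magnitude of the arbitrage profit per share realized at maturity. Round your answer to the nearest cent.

A$4.01 per share

Fair forward: F* = S·e^(carry·T), with carry = (r − q) = 0.0208 − 0.0346 = -0.0138
F* = 129.96 · e^(-0.0138 × 253/365) = 129.96 · e^-0.009565 = 129.96 × 0.990481 = A$128.7229
Market A$132.73 > fair A$128.7229: forward overpriced → cash-and-carry (buy spot, short the forward).
At maturity, profit = |F_mkt − F*| = |132.73 − 128.7229| = A$4.01 per share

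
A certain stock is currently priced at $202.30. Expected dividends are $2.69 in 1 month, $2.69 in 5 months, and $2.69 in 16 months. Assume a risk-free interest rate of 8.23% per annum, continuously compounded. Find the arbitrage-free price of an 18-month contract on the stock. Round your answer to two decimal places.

PV(dividends) I = 2.69·e^(−0.0823·1/12) + 2.69·e^(−0.0823·5/12) + 2.69·e^(−0.0823·16/12)
I = 2.6716 + 2.5993 + 2.4104 = 7.6813
F = (S − I)·e^(rT) = (202.30 − 7.6813) · e^(0.0823·18/12)
= 194.6187 · e^0.123450 = 194.6187 × 1.131393 = $220.19

$220.19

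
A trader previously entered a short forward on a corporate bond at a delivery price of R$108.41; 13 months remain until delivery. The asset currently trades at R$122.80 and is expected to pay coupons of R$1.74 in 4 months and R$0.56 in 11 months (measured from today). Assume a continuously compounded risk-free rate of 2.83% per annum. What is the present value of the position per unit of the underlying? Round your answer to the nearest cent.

-R$15.39

PV(remaining coupons) I = 1.74·e^(−0.0283·4/12) + 0.56·e^(−0.0283·11/12) = 2.2693
Current forward F = (S − I)·e^(rT) = (122.80 − 2.2693)·e^(0.0283·13/12) = 120.5307 × 1.031133 = 124.2832
Value (long) = (F − K)·e^(−rT) = (124.2832 − 108.41) × 0.969807 = 15.3939
Short position value = −(long value) = -R$15.39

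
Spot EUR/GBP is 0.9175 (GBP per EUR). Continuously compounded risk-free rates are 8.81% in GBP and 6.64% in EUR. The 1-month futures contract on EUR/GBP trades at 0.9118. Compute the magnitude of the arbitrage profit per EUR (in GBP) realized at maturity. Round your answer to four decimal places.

0.0074 per EUR (in GBP)

Fair futures: F* = S·e^(carry·T), with carry = (r_GBP − r_EUR) = 0.0881 − 0.0664 = 0.0217
F* = 0.9175 · e^(0.0217 × 1/12) = 0.9175 · e^0.001808 = 0.9175 × 1.001810 = 0.9192
Market 0.9118 < fair 0.9192: forward underpriced → reverse cash-and-carry (short spot, go long the forward).
At maturity, profit = |F_mkt − F*| = |0.9118 − 0.9192| = 0.0074 per EUR (in GBP)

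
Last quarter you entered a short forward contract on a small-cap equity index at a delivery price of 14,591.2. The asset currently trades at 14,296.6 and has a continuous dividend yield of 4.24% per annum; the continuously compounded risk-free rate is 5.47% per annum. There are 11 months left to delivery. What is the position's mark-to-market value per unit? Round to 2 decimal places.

126.01

Current fair forward for the remaining 11 months: F = S·e^((r − q)·T), (r − q) = 0.0547 − 0.0424 = 0.0123
F = 14296.6 · e^(0.0123 × 11/12) = 14296.6 × 1.01133880 = 14458.7063
Value of long forward = (F − K)·e^(−rT) = (14458.7063 − 14591.2) · e^(−0.0547·11/12)
= -132.4937 × 0.95109468 = -126.01
Short position value = −(long value) = 126.01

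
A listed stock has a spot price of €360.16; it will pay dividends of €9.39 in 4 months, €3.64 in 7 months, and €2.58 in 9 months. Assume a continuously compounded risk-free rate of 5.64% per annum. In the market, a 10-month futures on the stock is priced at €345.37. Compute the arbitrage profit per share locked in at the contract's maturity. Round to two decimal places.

PV(dividends) I = 9.39·e^(−0.0564·4/12) + 3.64·e^(−0.0564·7/12) + 2.58·e^(−0.0564·9/12) = 15.2105
Fair futures F* = (S − I)·e^(rT) = (360.16 − 15.2105)·e^0.047000 = 344.9495 × 1.048122 = 361.5492
Market €345.37 < fair 361.5492: forward underpriced → reverse cash-and-carry (short the stock, invest proceeds at r, pay the dividends, go long the forward).
Profit at T = |F_mkt − F*| = |345.37 − 361.5492| = €16.18 per share

€16.18 per share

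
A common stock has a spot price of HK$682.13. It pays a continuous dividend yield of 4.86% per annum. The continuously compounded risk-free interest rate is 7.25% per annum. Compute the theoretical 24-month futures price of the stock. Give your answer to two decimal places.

F = S·e^((r − q)T) = 682.13 · e^((0.0725 − 0.0486) × 24/12)
= 682.13 · e^0.047800 = 682.13 × 1.048961
F = HK$715.53

HK$715.53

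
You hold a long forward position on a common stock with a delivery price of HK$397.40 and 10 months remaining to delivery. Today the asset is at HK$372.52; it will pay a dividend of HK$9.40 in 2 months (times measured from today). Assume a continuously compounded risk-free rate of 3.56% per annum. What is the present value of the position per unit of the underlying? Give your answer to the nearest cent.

-HK$22.61

PV(remaining dividends) I = 9.40·e^(−0.0356·2/12) = 9.3444
Current forward F = (S − I)·e^(rT) = (372.52 − 9.3444)·e^(0.0356·10/12) = 363.1756 × 1.030111 = 374.1112
Value (long) = (F − K)·e^(−rT) = (374.1112 − 397.40) × 0.970769 = -22.6080
Value = -HK$22.61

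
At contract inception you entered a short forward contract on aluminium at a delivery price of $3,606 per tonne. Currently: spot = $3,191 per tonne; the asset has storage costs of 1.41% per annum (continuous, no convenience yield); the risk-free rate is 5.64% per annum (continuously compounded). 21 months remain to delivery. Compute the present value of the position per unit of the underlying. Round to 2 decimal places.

Current fair forward for the remaining 21 months: F = S·e^((r + u)·T), (r + u) = 0.0564 + 0.0141 = 0.0705
F = 3191 · e^(0.0705 × 21/12) = 3191 × 1.13130858 = 3610.0057
Value of long forward = (F − K)·e^(−rT) = (3610.0057 − 3606) · e^(−0.0564·21/12)
= 4.0057 × 0.90601447 = 3.63
Short position value = −(long value) = -$3.63

-$3.63 per tonne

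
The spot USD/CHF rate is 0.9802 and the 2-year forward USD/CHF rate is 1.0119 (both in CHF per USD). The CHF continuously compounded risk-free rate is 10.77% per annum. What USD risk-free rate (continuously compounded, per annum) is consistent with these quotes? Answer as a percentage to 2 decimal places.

9.18%

F = S·e^((r_CHF − r_USD)T) ⇒ r_USD = r_CHF − ln(F/S)/T
ln(1.0119/0.9802) = 0.031828; /(2) = 0.015914
r_USD = 0.1077 − 0.015914 = 0.091786
r_USD = 9.18%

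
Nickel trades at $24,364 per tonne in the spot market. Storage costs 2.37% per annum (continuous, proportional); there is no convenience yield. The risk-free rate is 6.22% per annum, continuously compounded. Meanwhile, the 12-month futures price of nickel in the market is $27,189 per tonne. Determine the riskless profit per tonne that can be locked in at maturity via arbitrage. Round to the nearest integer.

$640 per tonne

Fair futures: F* = S·e^(carry·T), with carry = (r + u) = 0.0622 + 0.0237 = 0.0859
F* = 24364 · e^(0.0859 × 12/12) = 24364 · e^0.085900 = 24364 × 1.089697 = $26549.3777
Market $27189 > fair $26549.3777: forward overpriced → cash-and-carry (buy spot, short the forward).
At maturity, profit = |F_mkt − F*| = |27189 − 26549.3777| = $640 per tonne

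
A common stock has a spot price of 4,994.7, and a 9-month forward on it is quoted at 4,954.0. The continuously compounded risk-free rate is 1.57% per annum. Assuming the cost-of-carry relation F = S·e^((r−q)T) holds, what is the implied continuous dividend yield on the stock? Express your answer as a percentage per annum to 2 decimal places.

From F = S·e^((r−q)T): (r − q) = ln(F/S)/T
ln(4954.0/4994.7) = ln(0.991851) = -0.008182
(r − q) = -0.008182 / (9/12) = -0.010909
q = r − ln(F/S)/T = 0.0157 + 0.010909 = 0.026609
q = 2.66%

2.66%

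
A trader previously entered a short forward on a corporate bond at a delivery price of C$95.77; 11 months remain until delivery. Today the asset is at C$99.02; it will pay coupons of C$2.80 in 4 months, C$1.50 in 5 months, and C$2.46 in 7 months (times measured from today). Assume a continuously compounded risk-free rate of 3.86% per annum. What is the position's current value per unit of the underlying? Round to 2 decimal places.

C$0.07

PV(remaining coupons) I = 2.80·e^(−0.0386·4/12) + 1.50·e^(−0.0386·5/12) + 2.46·e^(−0.0386·7/12) = 6.6455
Current forward F = (S − I)·e^(rT) = (99.02 − 6.6455)·e^(0.0386·11/12) = 92.3745 × 1.036017 = 95.7016
Value (long) = (F − K)·e^(−rT) = (95.7016 − 95.77) × 0.965235 = -0.0660
Short position value = −(long value) = C$0.07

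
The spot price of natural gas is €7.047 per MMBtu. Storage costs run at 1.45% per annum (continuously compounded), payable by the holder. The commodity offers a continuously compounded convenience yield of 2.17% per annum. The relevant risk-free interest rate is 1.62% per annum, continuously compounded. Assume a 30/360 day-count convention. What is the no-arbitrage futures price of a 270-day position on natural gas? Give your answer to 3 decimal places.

Net carry = r + u − y = 0.0162 + 0.0145 − 0.0217 = 0.0090
F = S·e^((r+u−y)T) = 7.047 · e^(0.0090 × 270/360) = 7.047 · e^0.006750
= 7.047 × 1.006773 = €7.095 per MMBtu

€7.095 per MMBtu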